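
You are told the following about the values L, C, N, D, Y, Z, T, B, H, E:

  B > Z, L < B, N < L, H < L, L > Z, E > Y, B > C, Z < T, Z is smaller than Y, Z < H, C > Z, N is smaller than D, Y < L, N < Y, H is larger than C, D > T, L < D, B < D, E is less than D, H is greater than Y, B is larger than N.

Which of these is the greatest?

D

Z is not greatest since Z < Y; N is not greatest since N < D; Y is not greatest since Y < E; C is not greatest since C < H; T is not greatest since T < D; E is not greatest since E < D; H is not greatest since H < L; L is not greatest since L < D; B is not greatest since B < D.
Only D has nothing above it, so D is the greatest.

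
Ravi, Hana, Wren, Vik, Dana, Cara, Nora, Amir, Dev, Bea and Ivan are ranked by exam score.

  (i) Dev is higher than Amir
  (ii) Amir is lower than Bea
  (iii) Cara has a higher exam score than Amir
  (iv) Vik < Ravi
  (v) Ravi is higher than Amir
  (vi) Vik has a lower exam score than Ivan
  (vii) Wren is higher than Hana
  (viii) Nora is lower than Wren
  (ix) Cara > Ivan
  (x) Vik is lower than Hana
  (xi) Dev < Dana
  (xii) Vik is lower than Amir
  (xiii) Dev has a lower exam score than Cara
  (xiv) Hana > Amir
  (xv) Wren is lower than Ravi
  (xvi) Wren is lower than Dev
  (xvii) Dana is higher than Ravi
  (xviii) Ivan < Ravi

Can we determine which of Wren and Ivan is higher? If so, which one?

Following every chain through Ivan: above Ivan we get Ravi, Dana, Cara; below Ivan we get Vik.
Wren is not reached, and no chain runs the other way from Wren to Ivan.
So the given relations leave the order of Ivan and Wren undetermined.

undetermined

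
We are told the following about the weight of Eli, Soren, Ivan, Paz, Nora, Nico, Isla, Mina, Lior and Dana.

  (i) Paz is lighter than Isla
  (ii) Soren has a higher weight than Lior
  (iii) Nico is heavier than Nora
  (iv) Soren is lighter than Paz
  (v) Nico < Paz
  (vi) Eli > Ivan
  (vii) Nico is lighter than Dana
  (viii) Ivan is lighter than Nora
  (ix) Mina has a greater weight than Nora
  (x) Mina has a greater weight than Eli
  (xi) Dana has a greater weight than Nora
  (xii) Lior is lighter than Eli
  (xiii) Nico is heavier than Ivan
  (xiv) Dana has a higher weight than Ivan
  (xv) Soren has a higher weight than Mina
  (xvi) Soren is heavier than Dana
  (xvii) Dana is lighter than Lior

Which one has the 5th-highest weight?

Chaining the given pairs: Ivan < Nora < Nico < Dana < Lior < Eli < Mina < Soren < Paz < Isla.
Counting 5 from the largest end gives Eli.

Eli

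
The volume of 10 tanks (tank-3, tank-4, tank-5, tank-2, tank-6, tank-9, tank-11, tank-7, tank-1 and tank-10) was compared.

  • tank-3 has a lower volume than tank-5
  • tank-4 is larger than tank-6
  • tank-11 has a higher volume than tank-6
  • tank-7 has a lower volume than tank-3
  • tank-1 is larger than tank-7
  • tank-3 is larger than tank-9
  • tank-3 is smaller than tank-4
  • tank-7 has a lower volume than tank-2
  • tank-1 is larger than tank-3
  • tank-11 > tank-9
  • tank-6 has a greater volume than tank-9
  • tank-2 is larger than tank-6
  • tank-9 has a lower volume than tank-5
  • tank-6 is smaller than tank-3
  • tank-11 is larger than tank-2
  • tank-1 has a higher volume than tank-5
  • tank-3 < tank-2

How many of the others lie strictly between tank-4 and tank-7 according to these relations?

Chaining upward from tank-7 reaches: tank-3, tank-2, tank-11, tank-5, tank-1.
Chaining downward from tank-4 reaches: tank-9, tank-6, tank-3.
Strictly between tank-7 and tank-4 are those in both lists: tank-3 — 1 element.

1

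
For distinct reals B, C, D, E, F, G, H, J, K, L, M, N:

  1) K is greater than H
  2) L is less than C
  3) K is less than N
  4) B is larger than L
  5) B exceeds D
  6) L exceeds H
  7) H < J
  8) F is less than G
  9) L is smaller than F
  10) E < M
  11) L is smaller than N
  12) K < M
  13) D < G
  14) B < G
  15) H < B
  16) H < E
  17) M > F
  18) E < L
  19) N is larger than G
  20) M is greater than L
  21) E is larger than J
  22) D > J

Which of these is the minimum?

J is not least since H < J; E is not least since H < E; D is not least since J < D; L is not least since E < L; F is not least since L < F; B is not least since L < B; K is not least since H < K; G is not least since B < G; M is not least since L < M; C is not least since L < C; N is not least since L < N.
Only H has nothing below it, so H is the minimum.

H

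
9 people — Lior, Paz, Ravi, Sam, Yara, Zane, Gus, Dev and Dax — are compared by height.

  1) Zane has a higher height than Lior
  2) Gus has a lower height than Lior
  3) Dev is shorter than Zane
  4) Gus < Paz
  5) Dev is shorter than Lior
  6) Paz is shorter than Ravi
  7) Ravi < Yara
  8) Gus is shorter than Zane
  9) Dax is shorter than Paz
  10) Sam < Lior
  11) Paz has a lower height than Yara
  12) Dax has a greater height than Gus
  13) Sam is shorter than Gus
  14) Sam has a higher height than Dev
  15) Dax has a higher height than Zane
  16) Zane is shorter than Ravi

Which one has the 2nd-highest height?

The consecutive relations fix a unique order: Dev < Sam < Gus < Lior < Zane < Dax < Paz < Ravi < Yara.
Counting 2 from the largest end gives Ravi.

Ravi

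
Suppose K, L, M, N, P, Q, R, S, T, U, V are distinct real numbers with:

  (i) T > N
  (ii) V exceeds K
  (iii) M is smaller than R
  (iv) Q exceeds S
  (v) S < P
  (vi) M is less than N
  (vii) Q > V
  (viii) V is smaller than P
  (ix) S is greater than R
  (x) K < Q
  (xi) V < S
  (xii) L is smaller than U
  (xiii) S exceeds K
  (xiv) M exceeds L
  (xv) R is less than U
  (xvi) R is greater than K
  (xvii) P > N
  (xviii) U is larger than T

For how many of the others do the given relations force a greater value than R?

4

From R the given relations immediately reach U, S.
From those, P, Q — 4 in total.
Nothing else is reachable above R; 4 in all.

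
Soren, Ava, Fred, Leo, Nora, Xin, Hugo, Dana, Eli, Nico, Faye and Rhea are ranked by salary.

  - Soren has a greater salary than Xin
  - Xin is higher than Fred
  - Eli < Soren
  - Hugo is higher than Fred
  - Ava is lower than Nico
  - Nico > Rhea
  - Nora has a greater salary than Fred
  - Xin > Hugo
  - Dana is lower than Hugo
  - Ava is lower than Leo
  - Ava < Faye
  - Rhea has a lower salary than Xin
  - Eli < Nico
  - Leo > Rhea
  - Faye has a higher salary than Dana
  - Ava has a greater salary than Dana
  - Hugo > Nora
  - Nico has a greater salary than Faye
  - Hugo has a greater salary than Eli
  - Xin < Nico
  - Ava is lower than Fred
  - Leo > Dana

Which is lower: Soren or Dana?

The relevant relations are Dana < Ava; Ava < Fred; Fred < Nora; Nora < Hugo; Hugo < Xin; Xin < Soren.
Together: Dana < Ava < Fred < Nora < Hugo < Xin < Soren.
So Dana < Soren; Dana is the lower of the two.

Dana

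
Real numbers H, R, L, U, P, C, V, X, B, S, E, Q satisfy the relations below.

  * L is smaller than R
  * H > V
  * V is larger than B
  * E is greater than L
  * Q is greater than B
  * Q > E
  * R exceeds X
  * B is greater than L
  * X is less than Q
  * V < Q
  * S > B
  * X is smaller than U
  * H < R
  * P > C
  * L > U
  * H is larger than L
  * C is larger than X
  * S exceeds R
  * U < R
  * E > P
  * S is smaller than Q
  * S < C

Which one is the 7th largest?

H

Piecing the relations together gives one ordering: X < U < L < B < V < H < R < S < C < P < E < Q.
The 7th largest is H.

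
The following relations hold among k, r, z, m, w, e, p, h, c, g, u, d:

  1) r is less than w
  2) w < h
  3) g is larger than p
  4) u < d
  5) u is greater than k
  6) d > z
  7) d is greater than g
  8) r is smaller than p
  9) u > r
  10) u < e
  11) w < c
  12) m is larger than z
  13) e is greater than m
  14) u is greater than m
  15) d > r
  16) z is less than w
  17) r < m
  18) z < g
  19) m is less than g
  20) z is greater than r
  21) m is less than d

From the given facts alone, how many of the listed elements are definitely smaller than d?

The elements the relations force below d are r, z, p, m, k, g, u — no chain reaches any other.
That is 7.

7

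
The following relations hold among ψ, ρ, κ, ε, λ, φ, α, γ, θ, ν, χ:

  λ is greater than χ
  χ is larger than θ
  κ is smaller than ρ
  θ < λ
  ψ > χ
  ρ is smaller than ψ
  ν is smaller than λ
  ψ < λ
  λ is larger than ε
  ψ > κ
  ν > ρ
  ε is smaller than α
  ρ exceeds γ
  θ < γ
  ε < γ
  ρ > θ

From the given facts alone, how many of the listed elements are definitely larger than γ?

Directly above γ: ρ.
One step further: ν, ψ (3 so far).
One step further: λ (4 so far).
Nothing else is reachable above γ; 4 in all.

4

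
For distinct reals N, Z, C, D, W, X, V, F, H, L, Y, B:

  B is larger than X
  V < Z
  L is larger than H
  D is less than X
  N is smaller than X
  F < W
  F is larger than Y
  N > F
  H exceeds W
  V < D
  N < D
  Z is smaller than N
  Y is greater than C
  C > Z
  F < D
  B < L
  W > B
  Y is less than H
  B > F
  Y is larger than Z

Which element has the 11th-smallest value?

The consecutive relations fix a unique order: V < Z < C < Y < F < N < D < X < B < W < H < L.
Counting 11 from the smallest end gives H.

H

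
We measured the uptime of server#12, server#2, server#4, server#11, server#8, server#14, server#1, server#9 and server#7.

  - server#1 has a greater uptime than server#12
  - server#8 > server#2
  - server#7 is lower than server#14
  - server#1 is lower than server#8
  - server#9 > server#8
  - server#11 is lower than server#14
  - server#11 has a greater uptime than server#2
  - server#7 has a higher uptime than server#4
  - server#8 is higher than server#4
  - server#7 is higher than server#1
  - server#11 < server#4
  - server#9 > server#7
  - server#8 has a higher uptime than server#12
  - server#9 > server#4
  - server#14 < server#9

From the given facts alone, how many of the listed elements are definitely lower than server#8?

From server#8 the given relations immediately reach server#12, server#2, server#1, server#4.
From those, server#11 — 5 in total.
No other element is forced below server#8 by the given relations, so the count is 5.

5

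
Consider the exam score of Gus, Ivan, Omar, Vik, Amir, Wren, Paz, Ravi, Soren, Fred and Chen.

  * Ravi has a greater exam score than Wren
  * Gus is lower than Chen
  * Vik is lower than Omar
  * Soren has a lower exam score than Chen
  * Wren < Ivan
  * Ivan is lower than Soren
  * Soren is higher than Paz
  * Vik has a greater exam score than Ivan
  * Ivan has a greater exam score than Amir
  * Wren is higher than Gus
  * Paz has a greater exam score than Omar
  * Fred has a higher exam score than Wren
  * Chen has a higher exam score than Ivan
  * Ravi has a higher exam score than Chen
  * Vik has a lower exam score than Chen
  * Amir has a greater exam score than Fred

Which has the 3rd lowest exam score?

Piecing the relations together gives one ordering: Gus < Wren < Fred < Amir < Ivan < Vik < Omar < Paz < Soren < Chen < Ravi.
Counting 3 from the smallest end gives Fred.

Fred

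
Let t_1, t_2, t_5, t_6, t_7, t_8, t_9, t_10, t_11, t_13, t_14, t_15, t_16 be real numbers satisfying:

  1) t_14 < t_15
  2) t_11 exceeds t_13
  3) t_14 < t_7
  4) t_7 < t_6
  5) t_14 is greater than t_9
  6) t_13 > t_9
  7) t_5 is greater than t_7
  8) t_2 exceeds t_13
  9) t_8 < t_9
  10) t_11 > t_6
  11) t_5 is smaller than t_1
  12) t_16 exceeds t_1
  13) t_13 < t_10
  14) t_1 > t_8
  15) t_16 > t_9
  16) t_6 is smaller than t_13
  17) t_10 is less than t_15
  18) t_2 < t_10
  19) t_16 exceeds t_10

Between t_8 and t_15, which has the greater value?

t_15

t_8 < t_9 and t_9 < t_14 give t_8 < t_14.
With t_14 < t_7: t_8 < t_9 < t_14 < t_7.
Then t_7 < t_6 extends the chain to t_6.
With t_6 < t_13: t_8 < t_9 < t_14 < t_7 < t_6 < t_13.
Then t_13 < t_2 extends the chain to t_2.
Then t_2 < t_10 extends the chain to t_10.
Then t_10 < t_15 extends the chain to t_15.
So t_8 < t_15; t_15 is the larger of the two.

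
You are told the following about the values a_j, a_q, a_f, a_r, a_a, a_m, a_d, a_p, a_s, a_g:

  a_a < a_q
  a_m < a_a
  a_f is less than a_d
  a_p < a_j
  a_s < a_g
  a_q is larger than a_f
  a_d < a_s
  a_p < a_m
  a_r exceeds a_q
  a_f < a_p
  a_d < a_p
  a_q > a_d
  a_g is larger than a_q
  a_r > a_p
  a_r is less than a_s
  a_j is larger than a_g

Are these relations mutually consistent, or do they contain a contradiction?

consistent

Every relation is compatible with a_f < a_d < a_p < a_m < a_a < a_q < a_r < a_s < a_g < a_j; the set is consistent.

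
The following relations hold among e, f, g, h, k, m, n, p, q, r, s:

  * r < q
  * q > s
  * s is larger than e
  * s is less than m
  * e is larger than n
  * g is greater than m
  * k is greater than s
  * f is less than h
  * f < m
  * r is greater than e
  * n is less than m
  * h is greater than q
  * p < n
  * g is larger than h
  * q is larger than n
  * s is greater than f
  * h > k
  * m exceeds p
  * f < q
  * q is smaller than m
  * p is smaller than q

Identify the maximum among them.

Chaining downward from g: directly below it, m, h; then p, n, f, s, k, q; then e, r.
That covers every other element, and nothing is given above g, so g is the maximum.

g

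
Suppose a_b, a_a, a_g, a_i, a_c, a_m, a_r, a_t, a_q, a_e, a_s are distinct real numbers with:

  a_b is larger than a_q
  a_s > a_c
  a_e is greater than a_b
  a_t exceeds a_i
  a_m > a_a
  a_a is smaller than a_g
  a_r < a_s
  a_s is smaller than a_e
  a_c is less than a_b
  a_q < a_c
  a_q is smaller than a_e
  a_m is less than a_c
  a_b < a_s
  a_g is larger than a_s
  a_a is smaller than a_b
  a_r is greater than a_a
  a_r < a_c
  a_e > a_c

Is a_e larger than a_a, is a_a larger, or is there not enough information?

a_a < a_m and a_m < a_c give a_a < a_c.
With a_c < a_b: a_a < a_m < a_c < a_b.
Then a_b < a_s extends the chain to a_s.
Then a_s < a_e extends the chain to a_e.
So a_e is larger.

a_e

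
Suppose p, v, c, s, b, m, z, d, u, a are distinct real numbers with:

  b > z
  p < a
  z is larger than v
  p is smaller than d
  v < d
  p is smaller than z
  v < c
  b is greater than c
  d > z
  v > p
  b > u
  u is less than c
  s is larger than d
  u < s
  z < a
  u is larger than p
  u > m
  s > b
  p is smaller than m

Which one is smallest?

Chaining upward from p: directly above it, m, u, v, z, d, a; then c, b, s.
That covers every other element, and nothing is given below p, so p is the smallest.

p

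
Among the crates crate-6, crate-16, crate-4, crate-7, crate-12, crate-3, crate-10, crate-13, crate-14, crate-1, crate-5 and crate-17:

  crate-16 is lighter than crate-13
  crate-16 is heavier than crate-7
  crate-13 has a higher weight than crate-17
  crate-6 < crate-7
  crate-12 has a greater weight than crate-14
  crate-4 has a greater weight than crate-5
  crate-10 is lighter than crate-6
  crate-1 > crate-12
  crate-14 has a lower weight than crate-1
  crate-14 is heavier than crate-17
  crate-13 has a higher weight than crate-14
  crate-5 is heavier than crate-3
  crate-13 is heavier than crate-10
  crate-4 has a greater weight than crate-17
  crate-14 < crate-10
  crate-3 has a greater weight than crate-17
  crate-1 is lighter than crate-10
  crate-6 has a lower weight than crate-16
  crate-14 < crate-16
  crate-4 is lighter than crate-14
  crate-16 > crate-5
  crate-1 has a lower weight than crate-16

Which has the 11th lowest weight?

crate-16

Piecing the relations together gives one ordering: crate-17 < crate-3 < crate-5 < crate-4 < crate-14 < crate-12 < crate-1 < crate-10 < crate-6 < crate-7 < crate-16 < crate-13.
The 11th smallest is crate-16.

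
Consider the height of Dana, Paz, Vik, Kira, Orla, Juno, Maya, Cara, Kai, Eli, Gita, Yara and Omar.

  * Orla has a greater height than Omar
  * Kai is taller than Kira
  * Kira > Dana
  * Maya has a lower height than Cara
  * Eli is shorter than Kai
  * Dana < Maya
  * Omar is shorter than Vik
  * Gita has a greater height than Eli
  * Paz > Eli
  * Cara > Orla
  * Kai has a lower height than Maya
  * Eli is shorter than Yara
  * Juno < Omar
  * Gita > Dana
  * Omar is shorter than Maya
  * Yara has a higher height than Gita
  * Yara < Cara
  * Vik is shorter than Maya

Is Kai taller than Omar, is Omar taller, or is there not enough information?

undetermined

Following every chain through Omar: above Omar we get Vik, Orla, Maya, Cara; below Omar we get Juno.
Kai is not reached, and no chain runs the other way from Kai to Omar.
So the given relations leave the order of Omar and Kai undetermined.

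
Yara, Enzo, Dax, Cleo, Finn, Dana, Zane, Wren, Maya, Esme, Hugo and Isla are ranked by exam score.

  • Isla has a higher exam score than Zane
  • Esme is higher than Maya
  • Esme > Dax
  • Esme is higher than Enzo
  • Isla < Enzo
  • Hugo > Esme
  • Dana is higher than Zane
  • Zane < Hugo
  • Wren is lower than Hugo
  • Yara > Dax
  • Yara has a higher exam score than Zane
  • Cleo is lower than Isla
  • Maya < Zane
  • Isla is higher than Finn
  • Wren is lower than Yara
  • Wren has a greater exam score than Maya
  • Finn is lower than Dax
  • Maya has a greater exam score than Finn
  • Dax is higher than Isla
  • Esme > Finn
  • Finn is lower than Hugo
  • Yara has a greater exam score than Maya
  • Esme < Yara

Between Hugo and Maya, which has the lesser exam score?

Maya < Zane and Zane < Isla give Maya < Isla.
Then Isla < Enzo extends the chain to Enzo.
Then Enzo < Esme extends the chain to Esme.
With Esme < Hugo: Maya < Zane < Isla < Enzo < Esme < Hugo.
So Maya < Hugo; Maya is the lower of the two.

Maya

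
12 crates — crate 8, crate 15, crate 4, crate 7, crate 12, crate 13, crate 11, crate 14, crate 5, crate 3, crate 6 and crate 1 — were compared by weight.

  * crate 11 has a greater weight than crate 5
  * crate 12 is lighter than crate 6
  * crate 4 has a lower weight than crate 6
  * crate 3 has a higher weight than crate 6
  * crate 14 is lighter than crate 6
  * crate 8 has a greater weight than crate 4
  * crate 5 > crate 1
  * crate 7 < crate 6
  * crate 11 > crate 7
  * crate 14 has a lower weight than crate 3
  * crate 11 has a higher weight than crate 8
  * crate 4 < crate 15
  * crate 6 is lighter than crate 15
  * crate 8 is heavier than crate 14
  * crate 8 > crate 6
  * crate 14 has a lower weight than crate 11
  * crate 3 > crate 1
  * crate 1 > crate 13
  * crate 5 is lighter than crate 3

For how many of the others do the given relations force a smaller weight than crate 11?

9

Directly below crate 11: crate 14, crate 7, crate 5, crate 8.
One step further: crate 4, crate 1, crate 6 (7 so far).
One step further: crate 13, crate 12 (9 so far).
No other element is forced below crate 11 by the given relations, so the count is 9.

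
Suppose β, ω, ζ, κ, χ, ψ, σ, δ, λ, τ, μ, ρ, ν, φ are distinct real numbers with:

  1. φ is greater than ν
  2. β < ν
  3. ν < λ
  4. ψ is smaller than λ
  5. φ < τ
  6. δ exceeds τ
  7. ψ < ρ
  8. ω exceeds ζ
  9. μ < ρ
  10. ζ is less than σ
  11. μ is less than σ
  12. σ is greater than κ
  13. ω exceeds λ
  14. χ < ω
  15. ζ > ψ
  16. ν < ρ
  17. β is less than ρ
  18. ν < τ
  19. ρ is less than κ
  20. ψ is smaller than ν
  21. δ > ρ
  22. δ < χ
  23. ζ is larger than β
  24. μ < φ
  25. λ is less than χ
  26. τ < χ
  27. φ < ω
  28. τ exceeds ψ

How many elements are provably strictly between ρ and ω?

2

Chaining upward from ρ reaches: κ, δ, χ, σ.
Chaining downward from ω reaches: ψ, β, μ, ν, φ, λ, τ, δ, ζ, χ.
Strictly between ρ and ω are those in both lists: δ, χ — 2 elements.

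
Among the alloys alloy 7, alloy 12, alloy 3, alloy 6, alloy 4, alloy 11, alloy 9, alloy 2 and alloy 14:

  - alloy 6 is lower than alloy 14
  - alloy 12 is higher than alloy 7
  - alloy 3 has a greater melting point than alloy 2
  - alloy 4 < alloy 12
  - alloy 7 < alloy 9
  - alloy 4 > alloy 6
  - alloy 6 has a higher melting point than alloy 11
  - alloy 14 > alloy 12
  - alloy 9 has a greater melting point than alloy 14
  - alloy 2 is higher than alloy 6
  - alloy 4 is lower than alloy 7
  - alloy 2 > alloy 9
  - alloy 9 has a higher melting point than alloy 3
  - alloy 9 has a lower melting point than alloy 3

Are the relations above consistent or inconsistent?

We have alloy 3 < alloy 9 stated directly, yet also alloy 9 < alloy 2 < alloy 3 by chaining the others — so alloy 9 < alloy 3. Contradiction.

inconsistent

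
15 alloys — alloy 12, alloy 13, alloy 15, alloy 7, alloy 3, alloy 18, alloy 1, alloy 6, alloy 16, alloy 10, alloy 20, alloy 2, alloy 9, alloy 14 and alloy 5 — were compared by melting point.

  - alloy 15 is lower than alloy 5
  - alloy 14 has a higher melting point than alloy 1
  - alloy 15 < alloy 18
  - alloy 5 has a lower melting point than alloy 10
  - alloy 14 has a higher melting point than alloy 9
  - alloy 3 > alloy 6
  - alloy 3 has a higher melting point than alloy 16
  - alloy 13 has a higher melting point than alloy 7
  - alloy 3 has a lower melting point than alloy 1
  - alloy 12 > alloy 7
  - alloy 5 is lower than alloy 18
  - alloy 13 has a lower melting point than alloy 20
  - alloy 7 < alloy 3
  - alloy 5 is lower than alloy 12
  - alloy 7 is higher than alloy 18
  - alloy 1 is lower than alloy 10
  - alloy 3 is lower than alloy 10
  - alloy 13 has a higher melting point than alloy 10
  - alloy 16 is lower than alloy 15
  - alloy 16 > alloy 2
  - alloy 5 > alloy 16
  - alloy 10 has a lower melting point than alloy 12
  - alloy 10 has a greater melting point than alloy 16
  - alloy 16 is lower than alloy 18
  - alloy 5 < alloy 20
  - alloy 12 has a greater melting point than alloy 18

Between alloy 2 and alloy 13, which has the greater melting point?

alloy 13

Chaining the given relations: alloy 2 < alloy 16 < alloy 15 < alloy 5 < alloy 18 < alloy 7 < alloy 3 < alloy 1 < alloy 10 < alloy 13.
So alloy 2 < alloy 13; alloy 13 is the higher of the two.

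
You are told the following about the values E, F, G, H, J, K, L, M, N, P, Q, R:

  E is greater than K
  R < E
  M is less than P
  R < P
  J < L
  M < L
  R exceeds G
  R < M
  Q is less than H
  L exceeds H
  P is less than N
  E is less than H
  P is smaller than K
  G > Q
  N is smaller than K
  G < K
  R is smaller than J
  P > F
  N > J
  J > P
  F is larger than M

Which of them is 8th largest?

Piecing the relations together gives one ordering: Q < G < R < M < F < P < J < N < K < E < H < L.
Counting 8 from the largest end gives F.

F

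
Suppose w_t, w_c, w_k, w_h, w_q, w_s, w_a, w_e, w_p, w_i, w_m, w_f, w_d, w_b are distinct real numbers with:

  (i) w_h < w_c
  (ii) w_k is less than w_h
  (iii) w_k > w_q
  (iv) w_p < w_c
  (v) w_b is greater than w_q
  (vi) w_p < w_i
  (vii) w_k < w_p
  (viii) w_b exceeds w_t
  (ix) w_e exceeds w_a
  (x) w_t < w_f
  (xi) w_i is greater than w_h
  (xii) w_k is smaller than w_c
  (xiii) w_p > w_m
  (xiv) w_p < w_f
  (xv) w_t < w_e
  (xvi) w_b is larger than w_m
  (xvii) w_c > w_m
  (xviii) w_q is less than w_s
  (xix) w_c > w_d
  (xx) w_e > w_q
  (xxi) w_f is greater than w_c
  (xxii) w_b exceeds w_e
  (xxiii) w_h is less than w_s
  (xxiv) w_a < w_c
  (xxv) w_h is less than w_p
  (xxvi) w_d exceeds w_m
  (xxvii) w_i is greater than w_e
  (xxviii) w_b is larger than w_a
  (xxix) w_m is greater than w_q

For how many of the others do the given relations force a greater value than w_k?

From w_k the given relations immediately reach w_h, w_p, w_c.
From those, w_f, w_i, w_s — 6 in total.
Nothing else is reachable above w_k; 6 in all.

6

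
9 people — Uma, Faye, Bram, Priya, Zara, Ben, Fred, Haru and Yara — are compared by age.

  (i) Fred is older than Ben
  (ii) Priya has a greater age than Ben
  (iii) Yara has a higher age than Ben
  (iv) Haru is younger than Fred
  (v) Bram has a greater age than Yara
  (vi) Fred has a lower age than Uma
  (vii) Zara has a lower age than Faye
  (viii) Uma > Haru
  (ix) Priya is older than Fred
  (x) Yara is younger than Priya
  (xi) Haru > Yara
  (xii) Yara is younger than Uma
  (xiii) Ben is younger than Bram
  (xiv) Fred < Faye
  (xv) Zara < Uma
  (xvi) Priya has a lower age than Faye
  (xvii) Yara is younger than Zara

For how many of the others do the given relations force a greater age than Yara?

Directly above Yara: Bram, Haru, Zara, Uma, Priya.
One step further: Fred, Faye (7 so far).
Nothing else is reachable above Yara; 7 in all.

7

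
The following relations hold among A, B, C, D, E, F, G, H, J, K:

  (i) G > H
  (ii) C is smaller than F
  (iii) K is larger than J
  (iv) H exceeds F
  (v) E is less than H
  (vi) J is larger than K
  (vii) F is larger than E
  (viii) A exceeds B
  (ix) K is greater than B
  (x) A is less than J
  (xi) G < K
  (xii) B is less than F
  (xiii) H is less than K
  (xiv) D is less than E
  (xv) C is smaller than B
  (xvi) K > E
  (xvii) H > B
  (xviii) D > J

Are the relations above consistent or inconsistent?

inconsistent

Chaining the given relations yields J < D < E < F < H < G < K, so J < K. But one relation states K < J. These cannot both hold.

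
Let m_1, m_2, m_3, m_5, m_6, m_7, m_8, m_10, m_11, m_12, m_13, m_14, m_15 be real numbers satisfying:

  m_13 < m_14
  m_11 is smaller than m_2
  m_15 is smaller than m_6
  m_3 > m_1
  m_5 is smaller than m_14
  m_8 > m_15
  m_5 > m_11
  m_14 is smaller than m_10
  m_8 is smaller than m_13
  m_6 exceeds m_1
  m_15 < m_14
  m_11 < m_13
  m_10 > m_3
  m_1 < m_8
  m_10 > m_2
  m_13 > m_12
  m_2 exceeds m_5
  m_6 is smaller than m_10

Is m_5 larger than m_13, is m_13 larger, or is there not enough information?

Following every chain through m_13: above m_13 we get m_14, m_10; below m_13 we get m_11, m_1, m_15, m_12, m_8.
m_5 is not reached, and no chain runs the other way from m_5 to m_13.
So the given relations leave the order of m_13 and m_5 undetermined.

undetermined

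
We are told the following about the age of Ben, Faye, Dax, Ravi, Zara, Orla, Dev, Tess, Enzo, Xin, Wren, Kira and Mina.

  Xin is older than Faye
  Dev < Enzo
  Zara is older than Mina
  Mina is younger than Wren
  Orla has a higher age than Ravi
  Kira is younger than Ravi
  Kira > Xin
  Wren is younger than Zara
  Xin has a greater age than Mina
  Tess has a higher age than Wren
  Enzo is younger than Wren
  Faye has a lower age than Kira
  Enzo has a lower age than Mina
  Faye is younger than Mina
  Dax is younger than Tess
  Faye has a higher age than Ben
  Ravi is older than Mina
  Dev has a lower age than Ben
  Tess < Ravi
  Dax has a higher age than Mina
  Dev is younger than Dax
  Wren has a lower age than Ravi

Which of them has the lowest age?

Dev

Ben is not least since Dev < Ben; Enzo is not least since Dev < Enzo; Faye is not least since Ben < Faye; Mina is not least since Faye < Mina; Xin is not least since Mina < Xin; Dax is not least since Mina < Dax; Wren is not least since Enzo < Wren; Zara is not least since Mina < Zara; Kira is not least since Faye < Kira; Tess is not least since Wren < Tess; Ravi is not least since Kira < Ravi; Orla is not least since Ravi < Orla.
Only Dev has nothing below it, so Dev is the lowest age.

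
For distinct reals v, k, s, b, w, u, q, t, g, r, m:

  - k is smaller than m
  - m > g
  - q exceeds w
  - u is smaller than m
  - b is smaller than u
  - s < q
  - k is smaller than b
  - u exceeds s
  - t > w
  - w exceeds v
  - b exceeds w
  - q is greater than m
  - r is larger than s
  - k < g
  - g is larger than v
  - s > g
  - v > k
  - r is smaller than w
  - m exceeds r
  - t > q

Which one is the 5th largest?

b

Piecing the relations together gives one ordering: k < v < g < s < r < w < b < u < m < q < t.
The 5th largest is b.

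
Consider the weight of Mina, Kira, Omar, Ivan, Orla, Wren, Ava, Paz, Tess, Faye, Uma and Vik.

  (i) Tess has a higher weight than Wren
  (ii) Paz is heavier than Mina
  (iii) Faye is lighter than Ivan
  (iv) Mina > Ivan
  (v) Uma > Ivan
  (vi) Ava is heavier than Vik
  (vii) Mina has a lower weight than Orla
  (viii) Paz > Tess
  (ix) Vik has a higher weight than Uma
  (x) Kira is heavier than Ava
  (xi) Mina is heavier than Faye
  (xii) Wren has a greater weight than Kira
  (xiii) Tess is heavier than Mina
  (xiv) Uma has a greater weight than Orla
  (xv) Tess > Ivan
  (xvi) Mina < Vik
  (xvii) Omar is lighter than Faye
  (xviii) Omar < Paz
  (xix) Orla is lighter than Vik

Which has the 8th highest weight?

Chaining the given pairs: Omar < Faye < Ivan < Mina < Orla < Uma < Vik < Ava < Kira < Wren < Tess < Paz.
The 8th largest is Orla.

Orla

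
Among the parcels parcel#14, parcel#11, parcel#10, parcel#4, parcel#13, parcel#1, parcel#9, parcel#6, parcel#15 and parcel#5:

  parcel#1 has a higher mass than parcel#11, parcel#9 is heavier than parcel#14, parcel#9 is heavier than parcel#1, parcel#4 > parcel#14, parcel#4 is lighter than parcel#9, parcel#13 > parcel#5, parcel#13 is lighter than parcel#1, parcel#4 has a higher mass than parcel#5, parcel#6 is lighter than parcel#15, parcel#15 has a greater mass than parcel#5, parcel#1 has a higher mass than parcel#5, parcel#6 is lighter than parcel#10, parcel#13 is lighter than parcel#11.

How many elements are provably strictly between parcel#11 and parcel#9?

1

Chaining upward from parcel#11 reaches: parcel#1.
Chaining downward from parcel#9 reaches: parcel#5, parcel#13, parcel#14, parcel#4, parcel#1.
Strictly between parcel#11 and parcel#9 are those in both lists: parcel#1 — 1 element.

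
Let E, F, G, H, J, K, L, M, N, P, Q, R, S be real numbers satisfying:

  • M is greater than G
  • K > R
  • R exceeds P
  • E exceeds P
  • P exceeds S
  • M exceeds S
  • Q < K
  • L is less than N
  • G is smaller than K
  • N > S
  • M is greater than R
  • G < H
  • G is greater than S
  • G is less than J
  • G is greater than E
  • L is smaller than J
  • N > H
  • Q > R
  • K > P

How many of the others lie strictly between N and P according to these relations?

3

The relations place P below N. An element lies strictly between them when it is forced above P and also forced below N.
Above P: {E, R, G, Q, H, K, J, M}. Below N: {S, E, L, G, H}.
Intersection: {E, G, H} — 3.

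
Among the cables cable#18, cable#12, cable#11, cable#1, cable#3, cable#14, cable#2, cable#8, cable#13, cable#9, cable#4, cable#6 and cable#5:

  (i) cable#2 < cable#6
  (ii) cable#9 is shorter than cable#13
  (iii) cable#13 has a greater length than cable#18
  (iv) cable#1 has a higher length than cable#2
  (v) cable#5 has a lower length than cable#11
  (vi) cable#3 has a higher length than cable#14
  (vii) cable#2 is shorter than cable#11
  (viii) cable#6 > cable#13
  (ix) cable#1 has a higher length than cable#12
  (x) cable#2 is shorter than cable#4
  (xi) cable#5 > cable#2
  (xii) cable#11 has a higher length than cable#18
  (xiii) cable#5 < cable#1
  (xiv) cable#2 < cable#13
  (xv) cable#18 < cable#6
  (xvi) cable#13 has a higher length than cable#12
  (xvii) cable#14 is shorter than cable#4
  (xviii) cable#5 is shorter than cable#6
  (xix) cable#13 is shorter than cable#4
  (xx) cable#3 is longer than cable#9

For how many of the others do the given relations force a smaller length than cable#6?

6

Directly below cable#6: cable#2, cable#18, cable#5, cable#13.
One step further: cable#9, cable#12 (6 so far).
Nothing else is reachable below cable#6; 6 in all.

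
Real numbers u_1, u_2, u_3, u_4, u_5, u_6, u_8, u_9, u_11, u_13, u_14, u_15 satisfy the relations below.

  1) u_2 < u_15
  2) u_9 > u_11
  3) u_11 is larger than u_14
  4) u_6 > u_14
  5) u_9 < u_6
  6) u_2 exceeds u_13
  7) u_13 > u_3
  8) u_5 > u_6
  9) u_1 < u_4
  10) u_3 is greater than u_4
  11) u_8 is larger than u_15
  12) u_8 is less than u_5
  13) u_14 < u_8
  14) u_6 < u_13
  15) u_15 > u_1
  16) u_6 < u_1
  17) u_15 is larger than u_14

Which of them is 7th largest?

Piecing the relations together gives one ordering: u_14 < u_11 < u_9 < u_6 < u_1 < u_4 < u_3 < u_13 < u_2 < u_15 < u_8 < u_5.
The 7th largest is u_4.

u_4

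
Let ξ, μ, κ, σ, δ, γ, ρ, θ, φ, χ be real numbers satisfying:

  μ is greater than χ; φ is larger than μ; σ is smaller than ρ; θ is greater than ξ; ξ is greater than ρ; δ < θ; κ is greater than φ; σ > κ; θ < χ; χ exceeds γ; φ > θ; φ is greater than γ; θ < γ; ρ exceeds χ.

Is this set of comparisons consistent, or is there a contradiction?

inconsistent

Chaining the given relations yields θ < γ < χ < μ < φ < κ < σ < ρ < ξ, so θ < ξ. But one relation states ξ < θ. These cannot both hold.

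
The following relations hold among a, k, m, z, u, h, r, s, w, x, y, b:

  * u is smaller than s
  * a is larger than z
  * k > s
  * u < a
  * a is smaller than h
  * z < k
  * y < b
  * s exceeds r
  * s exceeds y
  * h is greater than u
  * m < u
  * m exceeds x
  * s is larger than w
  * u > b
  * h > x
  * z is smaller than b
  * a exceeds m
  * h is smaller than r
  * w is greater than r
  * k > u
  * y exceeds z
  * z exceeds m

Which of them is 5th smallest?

Piecing the relations together gives one ordering: x < m < z < y < b < u < a < h < r < w < s < k.
The 5th smallest is b.

b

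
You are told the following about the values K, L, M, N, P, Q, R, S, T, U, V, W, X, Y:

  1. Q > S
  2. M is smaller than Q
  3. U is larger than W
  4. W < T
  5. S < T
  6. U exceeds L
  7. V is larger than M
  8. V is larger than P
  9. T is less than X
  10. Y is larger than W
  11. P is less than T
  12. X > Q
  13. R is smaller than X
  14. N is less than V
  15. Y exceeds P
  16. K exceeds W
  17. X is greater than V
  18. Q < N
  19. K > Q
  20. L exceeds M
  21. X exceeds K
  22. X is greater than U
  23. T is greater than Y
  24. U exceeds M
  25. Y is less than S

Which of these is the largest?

X

P is not greatest since P < Y; W is not greatest since W < Y; Y is not greatest since Y < S; M is not greatest since M < L; S is not greatest since S < Q; Q is not greatest since Q < X; N is not greatest since N < V; R is not greatest since R < X; K is not greatest since K < X; L is not greatest since L < U; T is not greatest since T < X; U is not greatest since U < X; V is not greatest since V < X.
Only X has nothing above it, so X is the largest.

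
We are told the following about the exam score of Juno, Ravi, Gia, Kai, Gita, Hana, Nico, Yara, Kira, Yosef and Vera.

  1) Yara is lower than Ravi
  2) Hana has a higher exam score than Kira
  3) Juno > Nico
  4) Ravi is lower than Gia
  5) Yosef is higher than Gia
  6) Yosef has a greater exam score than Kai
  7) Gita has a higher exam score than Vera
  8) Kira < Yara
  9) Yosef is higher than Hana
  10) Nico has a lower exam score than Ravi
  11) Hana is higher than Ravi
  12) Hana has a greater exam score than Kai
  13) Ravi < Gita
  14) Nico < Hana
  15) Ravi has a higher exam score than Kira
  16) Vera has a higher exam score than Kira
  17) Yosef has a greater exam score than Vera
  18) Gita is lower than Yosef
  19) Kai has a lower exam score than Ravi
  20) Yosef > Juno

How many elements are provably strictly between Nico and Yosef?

5

Chaining upward from Nico reaches: Juno, Ravi, Gia, Gita, Hana.
Chaining downward from Yosef reaches: Kira, Kai, Yara, Juno, Ravi, Vera, Gia, Gita, Hana.
Strictly between Nico and Yosef are those in both lists: Juno, Ravi, Gia, Gita, Hana — 5 elements.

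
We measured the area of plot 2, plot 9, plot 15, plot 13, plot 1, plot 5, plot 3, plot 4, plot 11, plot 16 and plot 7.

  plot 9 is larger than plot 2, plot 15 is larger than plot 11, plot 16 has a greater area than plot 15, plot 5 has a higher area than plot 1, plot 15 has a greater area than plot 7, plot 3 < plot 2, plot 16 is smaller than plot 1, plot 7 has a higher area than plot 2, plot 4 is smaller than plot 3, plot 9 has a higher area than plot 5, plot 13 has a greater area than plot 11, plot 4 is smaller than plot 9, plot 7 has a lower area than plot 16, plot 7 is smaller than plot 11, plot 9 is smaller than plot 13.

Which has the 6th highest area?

plot 15

The consecutive relations fix a unique order: plot 4 < plot 3 < plot 2 < plot 7 < plot 11 < plot 15 < plot 16 < plot 1 < plot 5 < plot 9 < plot 13.
Counting 6 from the largest end gives plot 15.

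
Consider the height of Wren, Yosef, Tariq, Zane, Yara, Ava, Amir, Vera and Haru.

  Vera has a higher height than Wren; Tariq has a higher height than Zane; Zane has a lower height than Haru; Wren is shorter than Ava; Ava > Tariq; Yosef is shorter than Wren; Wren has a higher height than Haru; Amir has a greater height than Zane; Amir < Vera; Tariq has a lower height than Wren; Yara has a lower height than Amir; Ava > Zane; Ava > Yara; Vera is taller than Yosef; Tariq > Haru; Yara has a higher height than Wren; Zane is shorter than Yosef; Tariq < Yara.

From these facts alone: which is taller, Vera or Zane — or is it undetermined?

Vera

Zane < Haru and Haru < Tariq give Zane < Tariq.
Then Tariq < Wren extends the chain to Wren.
With Wren < Yara: Zane < Haru < Tariq < Wren < Yara.
With Yara < Amir: Zane < Haru < Tariq < Wren < Yara < Amir.
With Amir < Vera: Zane < Haru < Tariq < Wren < Yara < Amir < Vera.
So Vera is taller.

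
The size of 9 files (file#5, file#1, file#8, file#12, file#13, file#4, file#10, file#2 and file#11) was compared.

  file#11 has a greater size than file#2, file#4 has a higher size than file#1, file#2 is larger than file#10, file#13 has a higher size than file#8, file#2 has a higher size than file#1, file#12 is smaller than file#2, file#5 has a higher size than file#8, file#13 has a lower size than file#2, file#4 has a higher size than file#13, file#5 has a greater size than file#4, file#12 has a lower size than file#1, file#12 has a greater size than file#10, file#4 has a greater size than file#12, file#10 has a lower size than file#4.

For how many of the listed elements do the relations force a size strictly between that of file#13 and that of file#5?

1

Chaining upward from file#13 reaches: file#4, file#2, file#11.
Chaining downward from file#5 reaches: file#8, file#10, file#12, file#1, file#4.
Strictly between file#13 and file#5 are those in both lists: file#4 — 1 element.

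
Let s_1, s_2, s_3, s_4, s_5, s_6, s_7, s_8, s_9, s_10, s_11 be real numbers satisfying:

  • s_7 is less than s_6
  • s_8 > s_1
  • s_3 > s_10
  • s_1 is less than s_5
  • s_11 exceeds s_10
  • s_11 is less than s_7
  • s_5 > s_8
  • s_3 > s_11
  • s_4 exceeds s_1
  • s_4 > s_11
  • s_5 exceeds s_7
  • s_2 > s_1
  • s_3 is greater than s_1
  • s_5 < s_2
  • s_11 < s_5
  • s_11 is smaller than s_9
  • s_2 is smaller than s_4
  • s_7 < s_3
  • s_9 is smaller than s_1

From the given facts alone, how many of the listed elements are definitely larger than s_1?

From s_1 the given relations immediately reach s_8, s_3, s_5, s_2, s_4.
Nothing else is reachable above s_1; 5 in all.

5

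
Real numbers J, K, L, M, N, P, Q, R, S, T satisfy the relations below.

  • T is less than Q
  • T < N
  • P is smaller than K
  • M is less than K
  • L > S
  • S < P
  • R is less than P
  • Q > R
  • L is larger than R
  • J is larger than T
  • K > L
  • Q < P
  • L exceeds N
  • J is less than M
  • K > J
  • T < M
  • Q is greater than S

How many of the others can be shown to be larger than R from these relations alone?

From R the given relations immediately reach Q, L, P.
From those, K — 4 in total.
No other element is forced above R by the given relations, so the count is 4.

4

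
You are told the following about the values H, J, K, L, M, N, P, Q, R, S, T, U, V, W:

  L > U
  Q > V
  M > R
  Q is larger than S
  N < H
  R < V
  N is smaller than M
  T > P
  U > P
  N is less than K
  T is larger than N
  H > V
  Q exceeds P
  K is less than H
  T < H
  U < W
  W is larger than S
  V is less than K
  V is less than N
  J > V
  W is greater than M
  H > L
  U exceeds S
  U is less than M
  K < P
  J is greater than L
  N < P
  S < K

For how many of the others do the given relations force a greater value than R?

12

Directly above R: V, M.
One step further: N, K, Q, W, J, H (8 so far).
One step further: P, T (10 so far).
One step further: U (11 so far).
One step further: L (12 so far).
Nothing else is reachable above R; 12 in all.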